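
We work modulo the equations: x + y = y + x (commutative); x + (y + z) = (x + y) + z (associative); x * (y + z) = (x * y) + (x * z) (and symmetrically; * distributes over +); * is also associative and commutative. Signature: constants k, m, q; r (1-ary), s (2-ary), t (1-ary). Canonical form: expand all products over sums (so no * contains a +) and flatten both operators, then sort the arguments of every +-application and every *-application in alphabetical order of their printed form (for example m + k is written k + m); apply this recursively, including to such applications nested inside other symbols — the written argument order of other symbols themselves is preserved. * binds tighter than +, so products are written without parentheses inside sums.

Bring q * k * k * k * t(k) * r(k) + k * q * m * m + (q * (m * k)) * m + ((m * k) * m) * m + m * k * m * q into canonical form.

Answer: k * k * k * q * r(k) * t(k) + k * m * m * m + k * m * m * q + k * m * m * q + k * m * m * q

Derivation:
Merge nested applications:  k * k * k * q * r(k) * t(k) + k * m * m * q + k * m * m * q + k * m * m * m + k * m * m * q
Sort arguments:  k * k * k * q * r(k) * t(k) + k * m * m * m + k * m * m * q + k * m * m * q + k * m * m * q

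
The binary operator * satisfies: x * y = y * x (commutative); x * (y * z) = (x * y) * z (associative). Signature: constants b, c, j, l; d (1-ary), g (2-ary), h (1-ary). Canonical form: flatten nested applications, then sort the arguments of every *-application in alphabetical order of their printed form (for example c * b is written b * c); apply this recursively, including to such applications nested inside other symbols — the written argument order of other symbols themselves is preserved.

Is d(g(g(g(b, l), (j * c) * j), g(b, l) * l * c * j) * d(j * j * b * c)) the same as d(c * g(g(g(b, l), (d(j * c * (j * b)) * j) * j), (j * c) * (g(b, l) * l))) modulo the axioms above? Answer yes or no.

Answer: no — d(d(b * c * j * j) * g(g(g(b, l), c * j * j), c * g(b, l) * j * l)) vs d(c * g(g(g(b, l), d(b * c * j * j) * j * j), c * g(b, l) * j * l))

Derivation:
Left:  d(g(g(g(b, l), (j * c) * j), g(b, l) * l * c * j) * d(j * j * b * c))
  Focus inside:  g(g(g(b, l), (j * c) * j), g(b, l) * l * c * j) * d(j * j * b * c)
  Simplify inside:  g(g(g(b, l), (j * c) * j), g(b, l) * l * c * j)  →  g(g(g(b, l), c * j * j), c * g(b, l) * j * l)
  Inside:  d(j * j * b * c)  →  d(b * c * j * j)
  Sort arguments:  d(b * c * j * j) * g(g(g(b, l), c * j * j), c * g(b, l) * j * l)
  Put back:  d(d(b * c * j * j) * g(g(g(b, l), c * j * j), c * g(b, l) * j * l))
Right:  d(c * g(g(g(b, l), (d(j * c * (j * b)) * j) * j), (j * c) * (g(b, l) * l)))
  Focus inside:  c * g(g(g(b, l), (d(j * c * (j * b)) * j) * j), (j * c) * (g(b, l) * l))
  Inside:  g(g(g(b, l), (d(j * c * (j * b)) * j) * j), (j * c) * (g(b, l) * l))  →  g(g(g(b, l), d(b * c * j * j) * j * j), c * g(b, l) * j * l)
  Sort arguments:  c * g(g(g(b, l), d(b * c * j * j) * j * j), c * g(b, l) * j * l)
  Put back:  d(c * g(g(g(b, l), d(b * c * j * j) * j * j), c * g(b, l) * j * l))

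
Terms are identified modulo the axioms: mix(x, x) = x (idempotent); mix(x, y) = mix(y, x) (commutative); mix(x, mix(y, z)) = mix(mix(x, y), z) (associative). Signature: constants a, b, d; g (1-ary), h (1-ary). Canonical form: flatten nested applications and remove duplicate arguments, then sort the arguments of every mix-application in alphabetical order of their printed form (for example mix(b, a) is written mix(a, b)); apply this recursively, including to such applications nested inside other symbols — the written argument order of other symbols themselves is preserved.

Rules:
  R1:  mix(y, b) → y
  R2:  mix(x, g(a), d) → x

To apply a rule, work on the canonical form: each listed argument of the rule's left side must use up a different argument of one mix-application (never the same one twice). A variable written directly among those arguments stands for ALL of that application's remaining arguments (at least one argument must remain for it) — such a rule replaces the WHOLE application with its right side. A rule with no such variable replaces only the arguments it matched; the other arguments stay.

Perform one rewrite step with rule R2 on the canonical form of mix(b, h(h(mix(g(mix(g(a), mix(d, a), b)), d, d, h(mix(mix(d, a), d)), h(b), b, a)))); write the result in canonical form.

Canonical form:  mix(b, h(h(mix(a, b, d, g(mix(a, b, d, g(a))), h(b), h(mix(a, d))))))
Apply R2:  consuming d, g(a);  x := mix(a, b)
The variable takes the whole remainder — replace the entire application.
Result:  mix(b, h(h(mix(a, b, d, g(mix(a, b)), h(b), h(mix(a, d))))))

Answer: mix(b, h(h(mix(a, b, d, g(mix(a, b)), h(b), h(mix(a, d))))))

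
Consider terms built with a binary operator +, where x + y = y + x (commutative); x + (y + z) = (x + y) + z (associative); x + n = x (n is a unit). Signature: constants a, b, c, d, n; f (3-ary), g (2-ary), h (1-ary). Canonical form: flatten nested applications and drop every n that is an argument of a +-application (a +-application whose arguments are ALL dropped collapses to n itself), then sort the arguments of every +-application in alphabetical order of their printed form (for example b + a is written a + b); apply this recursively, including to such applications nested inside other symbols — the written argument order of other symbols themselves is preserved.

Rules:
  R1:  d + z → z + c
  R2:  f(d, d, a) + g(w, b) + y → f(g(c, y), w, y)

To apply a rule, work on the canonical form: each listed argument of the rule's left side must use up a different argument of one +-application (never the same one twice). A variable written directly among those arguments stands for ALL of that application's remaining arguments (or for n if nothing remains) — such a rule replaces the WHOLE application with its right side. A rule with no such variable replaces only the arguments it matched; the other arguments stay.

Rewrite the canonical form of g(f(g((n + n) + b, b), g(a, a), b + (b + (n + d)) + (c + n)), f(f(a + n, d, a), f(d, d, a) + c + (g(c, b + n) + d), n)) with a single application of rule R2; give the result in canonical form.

Canonical form:  g(f(g(b, b), g(a, a), b + b + c + d), f(f(a, d, a), c + d + f(d, d, a) + g(c, b), n))
R2 matches:  uses f(d, d, a), g(c, b);  w := c, y := c + d
The variable takes the whole remainder — replace the entire application.
Giving:  g(f(g(b, b), g(a, a), b + b + c + d), f(f(a, d, a), f(g(c, c + d), c, c + d), n))

Answer: g(f(g(b, b), g(a, a), b + b + c + d), f(f(a, d, a), f(g(c, c + d), c, c + d), n))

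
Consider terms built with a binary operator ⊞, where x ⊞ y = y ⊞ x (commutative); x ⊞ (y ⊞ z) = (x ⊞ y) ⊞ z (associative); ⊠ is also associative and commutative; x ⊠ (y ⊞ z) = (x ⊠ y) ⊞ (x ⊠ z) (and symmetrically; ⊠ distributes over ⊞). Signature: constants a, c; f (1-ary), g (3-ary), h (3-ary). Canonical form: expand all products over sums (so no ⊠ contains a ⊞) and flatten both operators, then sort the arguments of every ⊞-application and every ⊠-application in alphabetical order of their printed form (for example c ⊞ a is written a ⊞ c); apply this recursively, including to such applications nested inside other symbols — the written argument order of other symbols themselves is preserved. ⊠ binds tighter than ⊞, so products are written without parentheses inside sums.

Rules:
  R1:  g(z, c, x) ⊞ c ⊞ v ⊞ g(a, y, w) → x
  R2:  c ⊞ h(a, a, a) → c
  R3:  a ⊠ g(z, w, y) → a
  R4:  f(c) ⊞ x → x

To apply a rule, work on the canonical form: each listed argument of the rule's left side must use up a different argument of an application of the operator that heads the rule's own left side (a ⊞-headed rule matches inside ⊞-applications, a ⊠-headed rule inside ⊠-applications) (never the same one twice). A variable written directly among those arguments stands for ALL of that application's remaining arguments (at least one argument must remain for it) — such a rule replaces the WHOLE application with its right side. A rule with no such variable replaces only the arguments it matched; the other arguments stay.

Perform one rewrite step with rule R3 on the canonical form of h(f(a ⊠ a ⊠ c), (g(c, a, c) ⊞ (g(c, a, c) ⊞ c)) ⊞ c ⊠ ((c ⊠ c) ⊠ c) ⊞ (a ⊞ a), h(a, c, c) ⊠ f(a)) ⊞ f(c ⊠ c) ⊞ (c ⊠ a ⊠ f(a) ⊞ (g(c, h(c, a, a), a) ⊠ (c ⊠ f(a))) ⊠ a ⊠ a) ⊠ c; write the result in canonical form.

Answer: a ⊠ a ⊠ c ⊠ c ⊠ f(a) ⊞ a ⊠ c ⊠ c ⊠ f(a) ⊞ f(c ⊠ c) ⊞ h(f(a ⊠ a ⊠ c), a ⊞ a ⊞ c ⊞ c ⊠ c ⊠ c ⊠ c ⊞ g(c, a, c) ⊞ g(c, a, c), f(a) ⊠ h(a, c, c))

Derivation:
Canonical form:  a ⊠ a ⊠ c ⊠ c ⊠ f(a) ⊠ g(c, h(c, a, a), a) ⊞ a ⊠ c ⊠ c ⊠ f(a) ⊞ f(c ⊠ c) ⊞ h(f(a ⊠ a ⊠ c), a ⊞ a ⊞ c ⊞ c ⊠ c ⊠ c ⊠ c ⊞ g(c, a, c) ⊞ g(c, a, c), f(a) ⊠ h(a, c, c))
Match R3:  consume a, g(c, h(c, a, a), a);  w := h(c, a, a), y := a, z := c
Result:  a ⊠ a ⊠ c ⊠ c ⊠ f(a) ⊞ a ⊠ c ⊠ c ⊠ f(a) ⊞ f(c ⊠ c) ⊞ h(f(a ⊠ a ⊠ c), a ⊞ a ⊞ c ⊞ c ⊠ c ⊠ c ⊠ c ⊞ g(c, a, c) ⊞ g(c, a, c), f(a) ⊠ h(a, c, c))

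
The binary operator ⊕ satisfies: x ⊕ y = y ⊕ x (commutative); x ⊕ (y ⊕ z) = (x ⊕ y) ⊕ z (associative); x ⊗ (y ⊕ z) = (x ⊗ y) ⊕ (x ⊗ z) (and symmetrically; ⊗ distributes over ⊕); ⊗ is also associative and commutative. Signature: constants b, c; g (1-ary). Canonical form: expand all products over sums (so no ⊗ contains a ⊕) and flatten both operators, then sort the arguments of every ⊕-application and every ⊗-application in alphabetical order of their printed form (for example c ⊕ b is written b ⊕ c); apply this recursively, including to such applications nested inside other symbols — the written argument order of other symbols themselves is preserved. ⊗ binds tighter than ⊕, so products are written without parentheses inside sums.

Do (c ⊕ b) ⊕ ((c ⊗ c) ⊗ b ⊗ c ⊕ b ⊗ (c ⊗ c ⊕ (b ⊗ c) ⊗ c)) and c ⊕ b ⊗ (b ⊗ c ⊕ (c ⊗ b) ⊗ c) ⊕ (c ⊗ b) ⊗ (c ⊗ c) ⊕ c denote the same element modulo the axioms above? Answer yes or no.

Left:  (c ⊕ b) ⊕ ((c ⊗ c) ⊗ b ⊗ c ⊕ b ⊗ (c ⊗ c ⊕ (b ⊗ c) ⊗ c))
  Expand products over sums:  c ⊕ b ⊕ b ⊗ c ⊗ c ⊗ c ⊕ b ⊗ c ⊗ c ⊕ b ⊗ b ⊗ c ⊗ c
  Sort arguments:  b ⊕ b ⊗ b ⊗ c ⊗ c ⊕ b ⊗ c ⊗ c ⊕ b ⊗ c ⊗ c ⊗ c ⊕ c
Right:  c ⊕ b ⊗ (b ⊗ c ⊕ (c ⊗ b) ⊗ c) ⊕ (c ⊗ b) ⊗ (c ⊗ c) ⊕ c
  Expand products over sums:  c ⊕ b ⊗ b ⊗ c ⊕ b ⊗ b ⊗ c ⊗ c ⊕ b ⊗ c ⊗ c ⊗ c ⊕ c
  Sort:  b ⊗ b ⊗ c ⊕ b ⊗ b ⊗ c ⊗ c ⊕ b ⊗ c ⊗ c ⊗ c ⊕ c ⊕ c

Answer: no — b ⊕ b ⊗ b ⊗ c ⊗ c ⊕ b ⊗ c ⊗ c ⊕ b ⊗ c ⊗ c ⊗ c ⊕ c vs b ⊗ b ⊗ c ⊕ b ⊗ b ⊗ c ⊗ c ⊕ b ⊗ c ⊗ c ⊗ c ⊕ c ⊕ c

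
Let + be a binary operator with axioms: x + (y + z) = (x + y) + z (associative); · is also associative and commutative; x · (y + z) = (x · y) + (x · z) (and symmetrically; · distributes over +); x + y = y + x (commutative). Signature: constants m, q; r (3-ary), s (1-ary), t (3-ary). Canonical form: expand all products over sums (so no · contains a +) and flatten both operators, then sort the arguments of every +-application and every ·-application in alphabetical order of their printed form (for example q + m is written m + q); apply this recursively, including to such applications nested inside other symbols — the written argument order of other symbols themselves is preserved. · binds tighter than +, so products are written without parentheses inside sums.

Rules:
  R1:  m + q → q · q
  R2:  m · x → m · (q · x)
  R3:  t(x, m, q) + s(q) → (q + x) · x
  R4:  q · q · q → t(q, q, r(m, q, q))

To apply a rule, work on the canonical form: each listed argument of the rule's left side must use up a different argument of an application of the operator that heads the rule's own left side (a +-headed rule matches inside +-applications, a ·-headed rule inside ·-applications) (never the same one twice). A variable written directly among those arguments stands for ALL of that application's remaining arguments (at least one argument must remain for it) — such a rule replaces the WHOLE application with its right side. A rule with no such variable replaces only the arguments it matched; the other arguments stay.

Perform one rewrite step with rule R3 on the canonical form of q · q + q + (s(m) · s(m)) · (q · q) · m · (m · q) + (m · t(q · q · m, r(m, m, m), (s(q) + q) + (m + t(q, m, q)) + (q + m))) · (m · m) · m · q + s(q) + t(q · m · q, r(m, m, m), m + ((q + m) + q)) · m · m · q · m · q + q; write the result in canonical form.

Answer: m · m · m · m · q · t(m · q · q, r(m, m, m), m + m + q + q + q · q + q · q) + m · m · m · q · q · t(m · q · q, r(m, m, m), m + m + q + q) + m · m · q · q · q · s(m) · s(m) + q + q + q · q + s(q)

Derivation:
Canonical form:  m · m · m · m · q · t(m · q · q, r(m, m, m), m + m + q + q + s(q) + t(q, m, q)) + m · m · m · q · q · t(m · q · q, r(m, m, m), m + m + q + q) + m · m · q · q · q · s(m) · s(m) + q + q + q · q + s(q)
Apply R3:  consuming s(q), t(q, m, q);  x := q
Giving:  m · m · m · m · q · t(m · q · q, r(m, m, m), m + m + q + q + q · q + q · q) + m · m · m · q · q · t(m · q · q, r(m, m, m), m + m + q + q) + m · m · q · q · q · s(m) · s(m) + q + q + q · q + s(q)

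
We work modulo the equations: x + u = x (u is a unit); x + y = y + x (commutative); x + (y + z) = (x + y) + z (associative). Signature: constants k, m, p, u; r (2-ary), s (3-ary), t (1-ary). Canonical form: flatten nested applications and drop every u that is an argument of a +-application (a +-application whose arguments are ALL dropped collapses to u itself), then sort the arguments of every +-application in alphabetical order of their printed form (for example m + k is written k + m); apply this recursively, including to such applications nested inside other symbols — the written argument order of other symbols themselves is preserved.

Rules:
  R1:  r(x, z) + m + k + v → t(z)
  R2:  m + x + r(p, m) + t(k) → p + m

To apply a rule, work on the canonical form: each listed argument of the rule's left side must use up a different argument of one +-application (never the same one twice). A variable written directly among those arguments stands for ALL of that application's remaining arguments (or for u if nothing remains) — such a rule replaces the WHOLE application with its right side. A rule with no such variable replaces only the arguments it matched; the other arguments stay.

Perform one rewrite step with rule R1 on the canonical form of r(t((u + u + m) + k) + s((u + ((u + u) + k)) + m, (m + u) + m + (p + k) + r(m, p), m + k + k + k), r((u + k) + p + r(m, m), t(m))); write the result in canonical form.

Answer: r(s(k + m, t(p), k + k + k + m) + t(k + m), r(k + p + r(m, m), t(m)))

Derivation:
Canonical form:  r(s(k + m, k + m + m + p + r(m, p), k + k + k + m) + t(k + m), r(k + p + r(m, m), t(m)))
Match R1:  consume k, m, r(m, p);  v := m + p, x := m, z := p
The variable takes the whole remainder — replace the entire application.
New term:  r(s(k + m, t(p), k + k + k + m) + t(k + m), r(k + p + r(m, m), t(m)))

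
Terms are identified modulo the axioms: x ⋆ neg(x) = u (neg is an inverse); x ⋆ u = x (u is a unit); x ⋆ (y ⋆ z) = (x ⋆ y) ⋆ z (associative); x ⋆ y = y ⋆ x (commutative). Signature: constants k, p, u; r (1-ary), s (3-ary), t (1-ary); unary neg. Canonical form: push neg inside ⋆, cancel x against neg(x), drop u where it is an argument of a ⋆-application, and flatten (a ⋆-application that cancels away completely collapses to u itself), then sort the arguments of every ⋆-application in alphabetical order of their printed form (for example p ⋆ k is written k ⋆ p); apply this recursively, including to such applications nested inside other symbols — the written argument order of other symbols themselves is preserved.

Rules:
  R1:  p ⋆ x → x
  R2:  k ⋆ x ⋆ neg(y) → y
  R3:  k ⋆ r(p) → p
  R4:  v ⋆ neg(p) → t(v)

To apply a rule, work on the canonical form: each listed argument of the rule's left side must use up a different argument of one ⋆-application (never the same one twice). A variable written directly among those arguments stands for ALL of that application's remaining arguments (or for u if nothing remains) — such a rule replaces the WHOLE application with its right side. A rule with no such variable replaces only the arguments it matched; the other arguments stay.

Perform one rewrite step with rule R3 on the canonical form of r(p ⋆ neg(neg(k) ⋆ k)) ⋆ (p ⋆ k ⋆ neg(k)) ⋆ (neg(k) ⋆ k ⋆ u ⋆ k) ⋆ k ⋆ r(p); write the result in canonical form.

Answer: k ⋆ p ⋆ p ⋆ r(p)

Derivation:
Canonical form:  k ⋆ k ⋆ p ⋆ r(p) ⋆ r(p)
Match R3:  consume k, r(p)
New term:  k ⋆ p ⋆ p ⋆ r(p)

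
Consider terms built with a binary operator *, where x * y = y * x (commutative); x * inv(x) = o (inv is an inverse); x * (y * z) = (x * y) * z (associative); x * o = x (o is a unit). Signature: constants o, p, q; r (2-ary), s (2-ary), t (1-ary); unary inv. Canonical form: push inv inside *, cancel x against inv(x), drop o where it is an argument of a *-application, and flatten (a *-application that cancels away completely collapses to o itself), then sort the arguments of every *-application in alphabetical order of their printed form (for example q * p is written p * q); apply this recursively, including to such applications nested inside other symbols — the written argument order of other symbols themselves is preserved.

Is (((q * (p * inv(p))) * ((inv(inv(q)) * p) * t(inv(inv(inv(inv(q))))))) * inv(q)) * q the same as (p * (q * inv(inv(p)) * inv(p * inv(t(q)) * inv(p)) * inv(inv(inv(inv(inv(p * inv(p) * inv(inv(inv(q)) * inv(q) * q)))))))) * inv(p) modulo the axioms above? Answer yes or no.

Answer: yes — both canonical forms are p * q * q * t(q)

Derivation:
Left:  (((q * (p * inv(p))) * ((inv(inv(q)) * p) * t(inv(inv(inv(inv(q))))))) * inv(q)) * q
  Push inv inside:  distribute inv over * and collapse double inv
  Combine occurrences:  q * q * p * t(q)
  Order the arguments:  p * q * q * t(q)
Right:  (p * (q * inv(inv(p)) * inv(p * inv(t(q)) * inv(p)) * inv(inv(inv(inv(inv(p * inv(p) * inv(inv(inv(q)) * inv(q) * q)))))))) * inv(p)
  Push inv inside:  distribute inv over * and collapse double inv
  Collect terms:  p * q * q * t(q)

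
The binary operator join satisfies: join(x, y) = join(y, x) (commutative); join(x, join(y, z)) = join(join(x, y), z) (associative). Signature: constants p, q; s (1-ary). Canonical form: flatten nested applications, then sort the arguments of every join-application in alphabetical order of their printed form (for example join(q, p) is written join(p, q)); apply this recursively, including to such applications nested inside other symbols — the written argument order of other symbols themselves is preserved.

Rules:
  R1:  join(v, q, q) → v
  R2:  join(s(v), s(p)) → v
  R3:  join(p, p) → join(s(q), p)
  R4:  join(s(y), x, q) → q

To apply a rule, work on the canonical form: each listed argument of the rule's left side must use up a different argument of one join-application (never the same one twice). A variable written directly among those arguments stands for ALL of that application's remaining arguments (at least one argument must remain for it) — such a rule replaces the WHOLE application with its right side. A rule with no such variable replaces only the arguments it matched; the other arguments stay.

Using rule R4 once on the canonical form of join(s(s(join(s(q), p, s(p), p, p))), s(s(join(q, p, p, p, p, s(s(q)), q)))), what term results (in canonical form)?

Answer: join(s(s(join(p, p, p, s(p), s(q)))), s(s(q)))

Derivation:
Canonical form:  join(s(s(join(p, p, p, p, q, q, s(s(q))))), s(s(join(p, p, p, s(p), s(q)))))
Apply R4:  consuming q, s(s(q));  x := join(p, p, p, p, q), y := s(q)
The variable takes the whole remainder — replace the entire application.
Result:  join(s(s(join(p, p, p, s(p), s(q)))), s(s(q)))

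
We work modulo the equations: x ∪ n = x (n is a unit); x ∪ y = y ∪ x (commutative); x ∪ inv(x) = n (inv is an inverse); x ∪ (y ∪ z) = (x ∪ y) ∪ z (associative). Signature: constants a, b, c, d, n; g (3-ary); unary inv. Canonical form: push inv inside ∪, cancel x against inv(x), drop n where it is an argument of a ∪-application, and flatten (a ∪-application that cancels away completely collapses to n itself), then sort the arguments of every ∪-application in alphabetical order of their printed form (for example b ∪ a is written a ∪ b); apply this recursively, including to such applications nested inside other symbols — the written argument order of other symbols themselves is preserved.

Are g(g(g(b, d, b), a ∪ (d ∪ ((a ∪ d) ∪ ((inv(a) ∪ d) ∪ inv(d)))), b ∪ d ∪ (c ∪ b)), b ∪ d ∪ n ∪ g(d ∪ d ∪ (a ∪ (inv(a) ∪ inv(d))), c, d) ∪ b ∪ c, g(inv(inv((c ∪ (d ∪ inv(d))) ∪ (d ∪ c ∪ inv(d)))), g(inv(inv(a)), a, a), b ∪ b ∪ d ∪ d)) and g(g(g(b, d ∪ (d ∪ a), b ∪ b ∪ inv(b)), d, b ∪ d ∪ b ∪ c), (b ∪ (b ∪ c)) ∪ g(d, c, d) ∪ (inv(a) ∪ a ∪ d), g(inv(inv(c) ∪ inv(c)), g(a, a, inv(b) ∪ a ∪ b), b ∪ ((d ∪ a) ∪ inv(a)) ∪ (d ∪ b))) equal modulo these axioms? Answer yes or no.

Left:  g(g(g(b, d, b), a ∪ (d ∪ ((a ∪ d) ∪ ((inv(a) ∪ d) ∪ inv(d)))), b ∪ d ∪ (c ∪ b)), b ∪ d ∪ n ∪ g(d ∪ d ∪ (a ∪ (inv(a) ∪ inv(d))), c, d) ∪ b ∪ c, g(inv(inv((c ∪ (d ∪ inv(d))) ∪ (d ∪ c ∪ inv(d)))), g(inv(inv(a)), a, a), b ∪ b ∪ d ∪ d))
  Focus inside:  b ∪ d ∪ n ∪ g(d ∪ d ∪ (a ∪ (inv(a) ∪ inv(d))), c, d) ∪ b ∪ c
  Combine occurrences:  b ∪ b ∪ d ∪ g(d, c, d) ∪ c
  Sort:  b ∪ b ∪ c ∪ d ∪ g(d, c, d)
  Rebuild:  g(g(g(b, d, b), a ∪ d ∪ d, b ∪ b ∪ c ∪ d), b ∪ b ∪ c ∪ d ∪ g(d, c, d), g(c ∪ c, g(a, a, a), b ∪ b ∪ d ∪ d))
Right:  g(g(g(b, d ∪ (d ∪ a), b ∪ b ∪ inv(b)), d, b ∪ d ∪ b ∪ c), (b ∪ (b ∪ c)) ∪ g(d, c, d) ∪ (inv(a) ∪ a ∪ d), g(inv(inv(c) ∪ inv(c)), g(a, a, inv(b) ∪ a ∪ b), b ∪ ((d ∪ a) ∪ inv(a)) ∪ (d ∪ b)))
  Focus inside:  (b ∪ (b ∪ c)) ∪ g(d, c, d) ∪ (inv(a) ∪ a ∪ d)
  Cancel inverse pairs:  a cancels
  Collect:  b ∪ b ∪ c ∪ g(d, c, d) ∪ d
  Sort arguments:  b ∪ b ∪ c ∪ d ∪ g(d, c, d)
  Reassemble:  g(g(g(b, a ∪ d ∪ d, b), d, b ∪ b ∪ c ∪ d), b ∪ b ∪ c ∪ d ∪ g(d, c, d), g(c ∪ c, g(a, a, a), b ∪ b ∪ d ∪ d))

Answer: no — g(g(g(b, d, b), a ∪ d ∪ d, b ∪ b ∪ c ∪ d), b ∪ b ∪ c ∪ d ∪ g(d, c, d), g(c ∪ c, g(a, a, a), b ∪ b ∪ d ∪ d)) vs g(g(g(b, a ∪ d ∪ d, b), d, b ∪ b ∪ c ∪ d), b ∪ b ∪ c ∪ d ∪ g(d, c, d), g(c ∪ c, g(a, a, a), b ∪ b ∪ d ∪ d))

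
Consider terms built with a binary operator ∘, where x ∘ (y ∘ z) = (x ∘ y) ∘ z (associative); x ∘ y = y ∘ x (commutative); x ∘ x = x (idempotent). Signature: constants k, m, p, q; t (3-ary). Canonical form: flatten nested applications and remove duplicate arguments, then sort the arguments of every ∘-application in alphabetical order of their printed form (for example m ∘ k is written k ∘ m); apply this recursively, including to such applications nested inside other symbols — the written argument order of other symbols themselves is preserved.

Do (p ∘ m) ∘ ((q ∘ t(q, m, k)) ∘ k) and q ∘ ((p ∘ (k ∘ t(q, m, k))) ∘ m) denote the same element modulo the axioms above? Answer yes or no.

Left:  (p ∘ m) ∘ ((q ∘ t(q, m, k)) ∘ k)
  Flatten:  p ∘ m ∘ q ∘ t(q, m, k) ∘ k
  Sort arguments:  k ∘ m ∘ p ∘ q ∘ t(q, m, k)
Right:  q ∘ ((p ∘ (k ∘ t(q, m, k))) ∘ m)
  Flatten:  q ∘ p ∘ k ∘ t(q, m, k) ∘ m
  Sort:  k ∘ m ∘ p ∘ q ∘ t(q, m, k)

Answer: yes — both canonical forms are k ∘ m ∘ p ∘ q ∘ t(q, m, k)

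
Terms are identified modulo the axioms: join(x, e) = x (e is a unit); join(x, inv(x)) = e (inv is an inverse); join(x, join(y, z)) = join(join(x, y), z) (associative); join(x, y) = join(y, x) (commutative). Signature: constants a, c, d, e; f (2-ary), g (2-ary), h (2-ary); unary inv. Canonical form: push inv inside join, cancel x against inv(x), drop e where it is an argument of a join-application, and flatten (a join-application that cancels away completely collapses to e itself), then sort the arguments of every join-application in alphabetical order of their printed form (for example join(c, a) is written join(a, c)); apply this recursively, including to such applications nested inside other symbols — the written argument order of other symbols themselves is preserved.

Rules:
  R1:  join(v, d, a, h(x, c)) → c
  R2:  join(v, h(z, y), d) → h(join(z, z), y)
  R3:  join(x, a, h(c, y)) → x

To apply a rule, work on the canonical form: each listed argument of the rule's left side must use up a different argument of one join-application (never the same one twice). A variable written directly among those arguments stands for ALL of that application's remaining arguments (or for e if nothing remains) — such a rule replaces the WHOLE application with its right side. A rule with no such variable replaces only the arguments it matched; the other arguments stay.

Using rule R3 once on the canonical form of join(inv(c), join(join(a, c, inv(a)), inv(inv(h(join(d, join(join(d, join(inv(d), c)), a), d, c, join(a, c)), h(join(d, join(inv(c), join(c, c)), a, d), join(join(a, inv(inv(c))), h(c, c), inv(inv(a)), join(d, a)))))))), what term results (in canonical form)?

Canonical form:  h(join(a, a, c, c, c, d, d), h(join(a, c, d, d), join(a, a, a, c, d, h(c, c))))
Apply R3:  consuming a, h(c, c);  x := join(a, a, c, d), y := c
The variable takes the whole remainder — replace the entire application.
Result:  h(join(a, a, c, c, c, d, d), h(join(a, c, d, d), join(a, a, c, d)))

Answer: h(join(a, a, c, c, c, d, d), h(join(a, c, d, d), join(a, a, c, d)))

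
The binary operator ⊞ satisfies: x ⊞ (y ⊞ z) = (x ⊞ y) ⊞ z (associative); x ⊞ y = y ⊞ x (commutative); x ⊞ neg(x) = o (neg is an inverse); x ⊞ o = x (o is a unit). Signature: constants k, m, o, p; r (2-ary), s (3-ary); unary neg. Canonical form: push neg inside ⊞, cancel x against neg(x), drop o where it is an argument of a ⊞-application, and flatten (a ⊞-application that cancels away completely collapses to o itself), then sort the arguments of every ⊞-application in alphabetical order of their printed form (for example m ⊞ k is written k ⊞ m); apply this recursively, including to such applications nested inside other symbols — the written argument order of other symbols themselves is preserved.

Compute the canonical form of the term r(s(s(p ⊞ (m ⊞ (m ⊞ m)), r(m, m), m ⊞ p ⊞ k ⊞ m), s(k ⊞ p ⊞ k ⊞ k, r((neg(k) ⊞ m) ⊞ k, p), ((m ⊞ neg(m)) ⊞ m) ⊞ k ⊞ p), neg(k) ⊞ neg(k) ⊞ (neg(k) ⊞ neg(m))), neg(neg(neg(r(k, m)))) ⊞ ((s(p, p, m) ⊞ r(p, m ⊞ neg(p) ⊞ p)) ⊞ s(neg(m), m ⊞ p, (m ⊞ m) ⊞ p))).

Work inside:  neg(neg(neg(r(k, m)))) ⊞ ((s(p, p, m) ⊞ r(p, m ⊞ neg(p) ⊞ p)) ⊞ s(neg(m), m ⊞ p, (m ⊞ m) ⊞ p))
Push neg inside:  distribute neg over ⊞ and collapse double neg
Collect:  neg(r(k, m)) ⊞ s(p, p, m) ⊞ r(p, m) ⊞ s(neg(m), m ⊞ p, m ⊞ m ⊞ p)
Order the arguments:  neg(r(k, m)) ⊞ r(p, m) ⊞ s(neg(m), m ⊞ p, m ⊞ m ⊞ p) ⊞ s(p, p, m)
Reassemble:  r(s(s(m ⊞ m ⊞ m ⊞ p, r(m, m), k ⊞ m ⊞ m ⊞ p), s(k ⊞ k ⊞ k ⊞ p, r(m, p), k ⊞ m ⊞ p), neg(k) ⊞ neg(k) ⊞ neg(k) ⊞ neg(m)), neg(r(k, m)) ⊞ r(p, m) ⊞ s(neg(m), m ⊞ p, m ⊞ m ⊞ p) ⊞ s(p, p, m))

Answer: r(s(s(m ⊞ m ⊞ m ⊞ p, r(m, m), k ⊞ m ⊞ m ⊞ p), s(k ⊞ k ⊞ k ⊞ p, r(m, p), k ⊞ m ⊞ p), neg(k) ⊞ neg(k) ⊞ neg(k) ⊞ neg(m)), neg(r(k, m)) ⊞ r(p, m) ⊞ s(neg(m), m ⊞ p, m ⊞ m ⊞ p) ⊞ s(p, p, m))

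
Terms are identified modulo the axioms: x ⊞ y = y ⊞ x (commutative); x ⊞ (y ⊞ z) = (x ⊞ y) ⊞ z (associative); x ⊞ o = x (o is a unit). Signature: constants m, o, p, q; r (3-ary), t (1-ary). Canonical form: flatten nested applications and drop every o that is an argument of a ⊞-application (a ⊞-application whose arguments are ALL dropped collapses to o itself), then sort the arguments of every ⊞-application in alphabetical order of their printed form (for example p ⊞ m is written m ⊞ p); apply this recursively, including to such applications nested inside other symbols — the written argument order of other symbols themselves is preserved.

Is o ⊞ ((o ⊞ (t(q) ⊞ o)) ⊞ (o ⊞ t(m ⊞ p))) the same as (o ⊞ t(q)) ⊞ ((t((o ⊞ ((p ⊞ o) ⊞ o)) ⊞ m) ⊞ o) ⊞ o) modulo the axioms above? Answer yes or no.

Answer: yes — both canonical forms are t(m ⊞ p) ⊞ t(q)

Derivation:
Left:  o ⊞ ((o ⊞ (t(q) ⊞ o)) ⊞ (o ⊞ t(m ⊞ p)))
  Un-nest:  o ⊞ o ⊞ t(q) ⊞ o ⊞ o ⊞ t(m ⊞ p)
  Unit:  drop o (×4)
  Sort:  t(m ⊞ p) ⊞ t(q)
Right:  (o ⊞ t(q)) ⊞ ((t((o ⊞ ((p ⊞ o) ⊞ o)) ⊞ m) ⊞ o) ⊞ o)
  Un-nest:  o ⊞ t(q) ⊞ t((o ⊞ ((p ⊞ o) ⊞ o)) ⊞ m) ⊞ o ⊞ o
  Simplify inside:  t((o ⊞ ((p ⊞ o) ⊞ o)) ⊞ m)  →  t(m ⊞ p)
  Unit:  drop o (×3)
  Order the arguments:  t(m ⊞ p) ⊞ t(q)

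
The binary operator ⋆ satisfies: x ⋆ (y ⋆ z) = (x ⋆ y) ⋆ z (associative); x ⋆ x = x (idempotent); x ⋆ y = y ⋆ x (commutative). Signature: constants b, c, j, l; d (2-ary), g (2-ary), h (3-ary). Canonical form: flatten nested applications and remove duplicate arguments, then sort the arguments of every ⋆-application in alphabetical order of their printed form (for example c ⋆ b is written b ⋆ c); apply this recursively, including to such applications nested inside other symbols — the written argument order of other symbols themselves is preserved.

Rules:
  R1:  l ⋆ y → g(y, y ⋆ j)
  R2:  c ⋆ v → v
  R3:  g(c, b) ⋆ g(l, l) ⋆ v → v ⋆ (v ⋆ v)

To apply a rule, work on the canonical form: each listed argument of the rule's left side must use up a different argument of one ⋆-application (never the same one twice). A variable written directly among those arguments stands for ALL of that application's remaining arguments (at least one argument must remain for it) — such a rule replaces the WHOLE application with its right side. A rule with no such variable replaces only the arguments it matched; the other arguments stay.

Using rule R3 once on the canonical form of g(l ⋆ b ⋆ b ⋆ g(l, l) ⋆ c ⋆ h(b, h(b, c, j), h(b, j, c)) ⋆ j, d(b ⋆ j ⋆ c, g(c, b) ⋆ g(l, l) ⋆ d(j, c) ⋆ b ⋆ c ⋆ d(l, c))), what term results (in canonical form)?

Canonical form:  g(b ⋆ c ⋆ g(l, l) ⋆ h(b, h(b, c, j), h(b, j, c)) ⋆ j ⋆ l, d(b ⋆ c ⋆ j, b ⋆ c ⋆ d(j, c) ⋆ d(l, c) ⋆ g(c, b) ⋆ g(l, l)))
Apply R3:  consuming g(c, b), g(l, l);  v := b ⋆ c ⋆ d(j, c) ⋆ d(l, c)
The extension variable absorbs all remaining arguments, so the whole application is rewritten.
New term:  g(b ⋆ c ⋆ g(l, l) ⋆ h(b, h(b, c, j), h(b, j, c)) ⋆ j ⋆ l, d(b ⋆ c ⋆ j, b ⋆ c ⋆ d(j, c) ⋆ d(l, c)))

Answer: g(b ⋆ c ⋆ g(l, l) ⋆ h(b, h(b, c, j), h(b, j, c)) ⋆ j ⋆ l, d(b ⋆ c ⋆ j, b ⋆ c ⋆ d(j, c) ⋆ d(l, c)))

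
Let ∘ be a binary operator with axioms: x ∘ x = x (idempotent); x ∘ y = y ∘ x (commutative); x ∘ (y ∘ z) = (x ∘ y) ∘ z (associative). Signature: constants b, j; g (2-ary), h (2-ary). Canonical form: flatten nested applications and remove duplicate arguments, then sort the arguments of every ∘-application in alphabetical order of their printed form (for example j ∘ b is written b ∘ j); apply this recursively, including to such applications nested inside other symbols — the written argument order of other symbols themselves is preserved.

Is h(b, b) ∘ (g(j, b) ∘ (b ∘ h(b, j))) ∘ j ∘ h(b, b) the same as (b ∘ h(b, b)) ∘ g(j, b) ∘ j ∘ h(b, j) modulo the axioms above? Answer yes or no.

Answer: yes — both canonical forms are b ∘ g(j, b) ∘ h(b, b) ∘ h(b, j) ∘ j

Derivation:
Left:  h(b, b) ∘ (g(j, b) ∘ (b ∘ h(b, j))) ∘ j ∘ h(b, b)
  Flatten:  h(b, b) ∘ g(j, b) ∘ b ∘ h(b, j) ∘ j ∘ h(b, b)
  Idempotence:  drop duplicate h(b, b)
  Order the arguments:  b ∘ g(j, b) ∘ h(b, b) ∘ h(b, j) ∘ j
Right:  (b ∘ h(b, b)) ∘ g(j, b) ∘ j ∘ h(b, j)
  Merge nested applications:  b ∘ h(b, b) ∘ g(j, b) ∘ j ∘ h(b, j)
  Order the arguments:  b ∘ g(j, b) ∘ h(b, b) ∘ h(b, j) ∘ j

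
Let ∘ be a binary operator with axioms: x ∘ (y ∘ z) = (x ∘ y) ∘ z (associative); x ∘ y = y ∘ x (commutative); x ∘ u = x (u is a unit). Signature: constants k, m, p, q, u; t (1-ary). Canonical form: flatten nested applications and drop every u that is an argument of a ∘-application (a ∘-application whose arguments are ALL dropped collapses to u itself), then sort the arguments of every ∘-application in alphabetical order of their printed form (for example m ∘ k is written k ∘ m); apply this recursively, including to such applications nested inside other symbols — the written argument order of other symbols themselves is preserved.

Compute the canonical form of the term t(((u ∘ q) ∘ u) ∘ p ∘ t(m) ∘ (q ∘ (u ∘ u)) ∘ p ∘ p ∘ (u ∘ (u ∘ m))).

Answer: t(m ∘ p ∘ p ∘ p ∘ q ∘ q ∘ t(m))

Derivation:
Descend into:  ((u ∘ q) ∘ u) ∘ p ∘ t(m) ∘ (q ∘ (u ∘ u)) ∘ p ∘ p ∘ (u ∘ (u ∘ m))
Merge nested applications:  u ∘ q ∘ u ∘ p ∘ t(m) ∘ q ∘ u ∘ u ∘ p ∘ p ∘ u ∘ u ∘ m
Drop the unit:  drop u (×6)
Order the arguments:  m ∘ p ∘ p ∘ p ∘ q ∘ q ∘ t(m)
Put back:  t(m ∘ p ∘ p ∘ p ∘ q ∘ q ∘ t(m))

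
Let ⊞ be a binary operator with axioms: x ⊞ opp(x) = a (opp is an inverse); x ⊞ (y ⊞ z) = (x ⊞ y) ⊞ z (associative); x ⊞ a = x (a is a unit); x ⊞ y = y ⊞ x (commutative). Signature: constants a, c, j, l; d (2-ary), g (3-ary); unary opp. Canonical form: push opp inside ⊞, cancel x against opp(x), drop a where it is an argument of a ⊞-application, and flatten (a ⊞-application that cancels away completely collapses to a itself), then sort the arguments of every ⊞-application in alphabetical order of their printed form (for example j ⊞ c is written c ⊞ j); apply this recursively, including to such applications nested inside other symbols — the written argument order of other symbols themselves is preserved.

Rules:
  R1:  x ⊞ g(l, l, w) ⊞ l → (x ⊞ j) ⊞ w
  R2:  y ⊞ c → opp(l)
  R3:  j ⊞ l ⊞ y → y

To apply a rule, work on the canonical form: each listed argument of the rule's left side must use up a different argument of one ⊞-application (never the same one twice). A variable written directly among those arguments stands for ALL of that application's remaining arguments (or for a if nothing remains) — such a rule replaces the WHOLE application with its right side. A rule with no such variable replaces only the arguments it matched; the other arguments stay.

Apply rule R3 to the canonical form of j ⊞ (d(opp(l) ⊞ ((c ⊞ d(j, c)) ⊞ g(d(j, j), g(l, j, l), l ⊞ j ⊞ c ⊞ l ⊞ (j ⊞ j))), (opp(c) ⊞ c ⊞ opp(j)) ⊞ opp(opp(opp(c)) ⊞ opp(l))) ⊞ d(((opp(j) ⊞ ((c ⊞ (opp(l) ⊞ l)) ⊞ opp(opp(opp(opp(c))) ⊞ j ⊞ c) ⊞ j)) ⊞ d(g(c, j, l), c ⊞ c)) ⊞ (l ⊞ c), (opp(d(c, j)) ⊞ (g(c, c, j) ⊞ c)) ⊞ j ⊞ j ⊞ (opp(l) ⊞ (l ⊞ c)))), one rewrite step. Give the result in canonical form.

Canonical form:  d(c ⊞ c ⊞ d(g(c, j, l), c ⊞ c) ⊞ l ⊞ opp(j), c ⊞ c ⊞ g(c, c, j) ⊞ j ⊞ j ⊞ opp(d(c, j))) ⊞ d(c ⊞ d(j, c) ⊞ g(d(j, j), g(l, j, l), c ⊞ j ⊞ j ⊞ j ⊞ l ⊞ l) ⊞ opp(l), l ⊞ opp(c) ⊞ opp(j)) ⊞ j
R3 matches:  uses j, l;  y := c ⊞ j ⊞ j ⊞ l
Every leftover argument binds to the variable; the entire application is replaced.
Result:  d(c ⊞ c ⊞ d(g(c, j, l), c ⊞ c) ⊞ l ⊞ opp(j), c ⊞ c ⊞ g(c, c, j) ⊞ j ⊞ j ⊞ opp(d(c, j))) ⊞ d(c ⊞ d(j, c) ⊞ g(d(j, j), g(l, j, l), c ⊞ j ⊞ j ⊞ l) ⊞ opp(l), l ⊞ opp(c) ⊞ opp(j)) ⊞ j

Answer: d(c ⊞ c ⊞ d(g(c, j, l), c ⊞ c) ⊞ l ⊞ opp(j), c ⊞ c ⊞ g(c, c, j) ⊞ j ⊞ j ⊞ opp(d(c, j))) ⊞ d(c ⊞ d(j, c) ⊞ g(d(j, j), g(l, j, l), c ⊞ j ⊞ j ⊞ l) ⊞ opp(l), l ⊞ opp(c) ⊞ opp(j)) ⊞ j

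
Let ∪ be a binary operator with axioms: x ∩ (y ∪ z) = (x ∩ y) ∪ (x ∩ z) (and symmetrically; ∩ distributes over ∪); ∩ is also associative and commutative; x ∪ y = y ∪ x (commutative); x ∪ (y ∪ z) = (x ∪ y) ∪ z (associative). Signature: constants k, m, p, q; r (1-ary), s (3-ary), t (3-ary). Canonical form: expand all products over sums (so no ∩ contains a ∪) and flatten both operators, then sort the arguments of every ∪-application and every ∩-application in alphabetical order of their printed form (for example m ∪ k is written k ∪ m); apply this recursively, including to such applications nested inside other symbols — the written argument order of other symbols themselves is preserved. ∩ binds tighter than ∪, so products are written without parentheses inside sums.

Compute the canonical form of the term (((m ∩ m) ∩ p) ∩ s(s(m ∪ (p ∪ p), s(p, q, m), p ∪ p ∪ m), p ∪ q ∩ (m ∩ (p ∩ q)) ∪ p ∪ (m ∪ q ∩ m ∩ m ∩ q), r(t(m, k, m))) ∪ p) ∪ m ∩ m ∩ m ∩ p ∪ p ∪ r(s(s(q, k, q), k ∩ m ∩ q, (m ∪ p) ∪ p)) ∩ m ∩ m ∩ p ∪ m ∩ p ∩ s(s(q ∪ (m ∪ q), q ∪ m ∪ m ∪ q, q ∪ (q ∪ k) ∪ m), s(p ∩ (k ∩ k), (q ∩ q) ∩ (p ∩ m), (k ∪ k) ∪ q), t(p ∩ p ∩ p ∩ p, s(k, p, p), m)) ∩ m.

Un-nest:  m ∩ m ∩ p ∩ s(s(m ∪ p ∪ p, s(p, q, m), m ∪ p ∪ p), m ∪ m ∩ m ∩ q ∩ q ∪ m ∩ p ∩ q ∩ q ∪ p ∪ p, r(t(m, k, m))) ∪ p ∪ m ∩ m ∩ m ∩ p ∪ p ∪ m ∩ m ∩ p ∩ r(s(s(q, k, q), k ∩ m ∩ q, m ∪ p ∪ p)) ∪ m ∩ m ∩ p ∩ s(s(m ∪ q ∪ q, m ∪ m ∪ q ∪ q, k ∪ m ∪ q ∪ q), s(k ∩ k ∩ p, m ∩ p ∩ q ∩ q, k ∪ k ∪ q), t(p ∩ p ∩ p ∩ p, s(k, p, p), m))
Sort:  m ∩ m ∩ m ∩ p ∪ m ∩ m ∩ p ∩ r(s(s(q, k, q), k ∩ m ∩ q, m ∪ p ∪ p)) ∪ m ∩ m ∩ p ∩ s(s(m ∪ p ∪ p, s(p, q, m), m ∪ p ∪ p), m ∪ m ∩ m ∩ q ∩ q ∪ m ∩ p ∩ q ∩ q ∪ p ∪ p, r(t(m, k, m))) ∪ m ∩ m ∩ p ∩ s(s(m ∪ q ∪ q, m ∪ m ∪ q ∪ q, k ∪ m ∪ q ∪ q), s(k ∩ k ∩ p, m ∩ p ∩ q ∩ q, k ∪ k ∪ q), t(p ∩ p ∩ p ∩ p, s(k, p, p), m)) ∪ p ∪ p

Answer: m ∩ m ∩ m ∩ p ∪ m ∩ m ∩ p ∩ r(s(s(q, k, q), k ∩ m ∩ q, m ∪ p ∪ p)) ∪ m ∩ m ∩ p ∩ s(s(m ∪ p ∪ p, s(p, q, m), m ∪ p ∪ p), m ∪ m ∩ m ∩ q ∩ q ∪ m ∩ p ∩ q ∩ q ∪ p ∪ p, r(t(m, k, m))) ∪ m ∩ m ∩ p ∩ s(s(m ∪ q ∪ q, m ∪ m ∪ q ∪ q, k ∪ m ∪ q ∪ q), s(k ∩ k ∩ p, m ∩ p ∩ q ∩ q, k ∪ k ∪ q), t(p ∩ p ∩ p ∩ p, s(k, p, p), m)) ∪ p ∪ p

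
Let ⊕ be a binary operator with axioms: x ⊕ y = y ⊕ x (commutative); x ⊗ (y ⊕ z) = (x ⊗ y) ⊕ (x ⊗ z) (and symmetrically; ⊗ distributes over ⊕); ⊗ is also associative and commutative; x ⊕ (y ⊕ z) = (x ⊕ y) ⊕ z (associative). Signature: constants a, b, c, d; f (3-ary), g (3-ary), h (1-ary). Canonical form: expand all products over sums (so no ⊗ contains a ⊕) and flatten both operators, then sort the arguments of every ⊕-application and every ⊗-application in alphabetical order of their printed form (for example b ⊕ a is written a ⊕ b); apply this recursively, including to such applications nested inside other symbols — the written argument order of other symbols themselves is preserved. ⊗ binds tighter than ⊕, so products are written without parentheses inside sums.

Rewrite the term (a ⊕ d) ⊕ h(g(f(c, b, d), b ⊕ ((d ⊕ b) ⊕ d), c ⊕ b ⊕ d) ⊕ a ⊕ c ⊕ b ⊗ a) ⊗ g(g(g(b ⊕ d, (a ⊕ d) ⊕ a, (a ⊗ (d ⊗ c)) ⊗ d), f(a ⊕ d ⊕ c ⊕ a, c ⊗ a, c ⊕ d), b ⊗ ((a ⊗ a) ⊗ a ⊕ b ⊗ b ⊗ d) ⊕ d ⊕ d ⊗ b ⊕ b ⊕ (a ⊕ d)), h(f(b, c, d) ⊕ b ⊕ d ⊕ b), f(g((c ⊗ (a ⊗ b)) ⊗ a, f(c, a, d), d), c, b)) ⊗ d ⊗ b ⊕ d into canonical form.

Answer: a ⊕ b ⊗ d ⊗ g(g(g(b ⊕ d, a ⊕ a ⊕ d, a ⊗ c ⊗ d ⊗ d), f(a ⊕ a ⊕ c ⊕ d, a ⊗ c, c ⊕ d), a ⊕ a ⊗ a ⊗ a ⊗ b ⊕ b ⊕ b ⊗ b ⊗ b ⊗ d ⊕ b ⊗ d ⊕ d ⊕ d), h(b ⊕ b ⊕ d ⊕ f(b, c, d)), f(g(a ⊗ a ⊗ b ⊗ c, f(c, a, d), d), c, b)) ⊗ h(a ⊕ a ⊗ b ⊕ c ⊕ g(f(c, b, d), b ⊕ b ⊕ d ⊕ d, b ⊕ c ⊕ d)) ⊕ d ⊕ d

Derivation:
Expand products over sums:  a ⊕ d ⊕ b ⊗ d ⊗ g(g(g(b ⊕ d, a ⊕ a ⊕ d, a ⊗ c ⊗ d ⊗ d), f(a ⊕ a ⊕ c ⊕ d, a ⊗ c, c ⊕ d), a ⊕ a ⊗ a ⊗ a ⊗ b ⊕ b ⊕ b ⊗ b ⊗ b ⊗ d ⊕ b ⊗ d ⊕ d ⊕ d), h(b ⊕ b ⊕ d ⊕ f(b, c, d)), f(g(a ⊗ a ⊗ b ⊗ c, f(c, a, d), d), c, b)) ⊗ h(a ⊕ a ⊗ b ⊕ c ⊕ g(f(c, b, d), b ⊕ b ⊕ d ⊕ d, b ⊕ c ⊕ d)) ⊕ d
Sort arguments:  a ⊕ b ⊗ d ⊗ g(g(g(b ⊕ d, a ⊕ a ⊕ d, a ⊗ c ⊗ d ⊗ d), f(a ⊕ a ⊕ c ⊕ d, a ⊗ c, c ⊕ d), a ⊕ a ⊗ a ⊗ a ⊗ b ⊕ b ⊕ b ⊗ b ⊗ b ⊗ d ⊕ b ⊗ d ⊕ d ⊕ d), h(b ⊕ b ⊕ d ⊕ f(b, c, d)), f(g(a ⊗ a ⊗ b ⊗ c, f(c, a, d), d), c, b)) ⊗ h(a ⊕ a ⊗ b ⊕ c ⊕ g(f(c, b, d), b ⊕ b ⊕ d ⊕ d, b ⊕ c ⊕ d)) ⊕ d ⊕ d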